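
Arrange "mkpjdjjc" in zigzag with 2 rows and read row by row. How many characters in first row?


Zigzag "mkpjdjjc" into 2 rows:
Placing characters:
  'm' => row 0
  'k' => row 1
  'p' => row 0
  'j' => row 1
  'd' => row 0
  'j' => row 1
  'j' => row 0
  'c' => row 1
Rows:
  Row 0: "mpdj"
  Row 1: "kjjc"
First row length: 4

4


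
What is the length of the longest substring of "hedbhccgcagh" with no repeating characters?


Input: "hedbhccgcagh"
Sliding window (track last position of each char):
  Position 0 ('h'): window [0,0] length 1 -- new best
  Position 1 ('e'): window [0,1] length 2 -- new best
  Position 2 ('d'): window [0,2] length 3 -- new best
  Position 3 ('b'): window [0,3] length 4 -- new best
  Position 4 ('h'): repeat (last at 0), move window start to 1
  Position 4 ('h'): window [1,4] length 4
  Position 5 ('c'): window [1,5] length 5 -- new best
  Position 6 ('c'): repeat (last at 5), move window start to 6
  Position 6 ('c'): window [6,6] length 1
  Position 7 ('g'): window [6,7] length 2
  Position 8 ('c'): repeat (last at 6), move window start to 7
  Position 8 ('c'): window [7,8] length 2
  Position 9 ('a'): window [7,9] length 3
  Position 10 ('g'): repeat (last at 7), move window start to 8
  Position 10 ('g'): window [8,10] length 3
  Position 11 ('h'): window [8,11] length 4
Longest substring with no repeats: "edbhc" with length 5

5


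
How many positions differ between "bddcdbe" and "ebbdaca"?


Comparing "bddcdbe" and "ebbdaca" position by position:
  Position 0: 'b' vs 'e' => DIFFER
  Position 1: 'd' vs 'b' => DIFFER
  Position 2: 'd' vs 'b' => DIFFER
  Position 3: 'c' vs 'd' => DIFFER
  Position 4: 'd' vs 'a' => DIFFER
  Position 5: 'b' vs 'c' => DIFFER
  Position 6: 'e' vs 'a' => DIFFER
Positions that differ: 7

7


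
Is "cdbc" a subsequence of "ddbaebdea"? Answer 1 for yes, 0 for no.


Check if "cdbc" is a subsequence of "ddbaebdea"
Greedy scan:
  Position 0 ('d'): no match needed
  Position 1 ('d'): no match needed
  Position 2 ('b'): no match needed
  Position 3 ('a'): no match needed
  Position 4 ('e'): no match needed
  Position 5 ('b'): no match needed
  Position 6 ('d'): no match needed
  Position 7 ('e'): no match needed
  Position 8 ('a'): no match needed
Only matched 0/4 characters => not a subsequence

0


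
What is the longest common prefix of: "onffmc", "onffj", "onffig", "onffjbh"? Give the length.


Words: onffmc, onffj, onffig, onffjbh
  Position 0: all 'o' => match
  Position 1: all 'n' => match
  Position 2: all 'f' => match
  Position 3: all 'f' => match
  Position 4: ('m', 'j', 'i', 'j') => mismatch, stop
LCP = "onff" (length 4)

4


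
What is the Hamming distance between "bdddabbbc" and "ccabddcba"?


Comparing "bdddabbbc" and "ccabddcba" position by position:
  Position 0: 'b' vs 'c' => differ
  Position 1: 'd' vs 'c' => differ
  Position 2: 'd' vs 'a' => differ
  Position 3: 'd' vs 'b' => differ
  Position 4: 'a' vs 'd' => differ
  Position 5: 'b' vs 'd' => differ
  Position 6: 'b' vs 'c' => differ
  Position 7: 'b' vs 'b' => same
  Position 8: 'c' vs 'a' => differ
Total differences (Hamming distance): 8

8


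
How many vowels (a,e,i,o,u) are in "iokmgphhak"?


Input: iokmgphhak
Checking each character:
  'i' at position 0: vowel (running total: 1)
  'o' at position 1: vowel (running total: 2)
  'k' at position 2: consonant
  'm' at position 3: consonant
  'g' at position 4: consonant
  'p' at position 5: consonant
  'h' at position 6: consonant
  'h' at position 7: consonant
  'a' at position 8: vowel (running total: 3)
  'k' at position 9: consonant
Total vowels: 3

3


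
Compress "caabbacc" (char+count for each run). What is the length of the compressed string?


Input: caabbacc
Runs:
  'c' x 1 => "c1"
  'a' x 2 => "a2"
  'b' x 2 => "b2"
  'a' x 1 => "a1"
  'c' x 2 => "c2"
Compressed: "c1a2b2a1c2"
Compressed length: 10

10


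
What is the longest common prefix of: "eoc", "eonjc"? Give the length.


Words: eoc, eonjc
  Position 0: all 'e' => match
  Position 1: all 'o' => match
  Position 2: ('c', 'n') => mismatch, stop
LCP = "eo" (length 2)

2


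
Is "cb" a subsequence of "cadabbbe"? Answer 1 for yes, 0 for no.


Check if "cb" is a subsequence of "cadabbbe"
Greedy scan:
  Position 0 ('c'): matches sub[0] = 'c'
  Position 1 ('a'): no match needed
  Position 2 ('d'): no match needed
  Position 3 ('a'): no match needed
  Position 4 ('b'): matches sub[1] = 'b'
  Position 5 ('b'): no match needed
  Position 6 ('b'): no match needed
  Position 7 ('e'): no match needed
All 2 characters matched => is a subsequence

1


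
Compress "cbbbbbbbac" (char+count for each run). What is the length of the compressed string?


Input: cbbbbbbbac
Runs:
  'c' x 1 => "c1"
  'b' x 7 => "b7"
  'a' x 1 => "a1"
  'c' x 1 => "c1"
Compressed: "c1b7a1c1"
Compressed length: 8

8


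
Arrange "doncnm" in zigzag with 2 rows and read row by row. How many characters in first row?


Zigzag "doncnm" into 2 rows:
Placing characters:
  'd' => row 0
  'o' => row 1
  'n' => row 0
  'c' => row 1
  'n' => row 0
  'm' => row 1
Rows:
  Row 0: "dnn"
  Row 1: "ocm"
First row length: 3

3


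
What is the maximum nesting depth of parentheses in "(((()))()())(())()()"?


Input: "(((()))()())(())()()"
Tracking depth:
  Position 0 '(': depth becomes 1
  Position 1 '(': depth becomes 2
  Position 2 '(': depth becomes 3
  Position 3 '(': depth becomes 4
  Position 4 ')': depth becomes 3
  Position 5 ')': depth becomes 2
  Position 6 ')': depth becomes 1
  Position 7 '(': depth becomes 2
  Position 8 ')': depth becomes 1
  Position 9 '(': depth becomes 2
  Position 10 ')': depth becomes 1
  Position 11 ')': depth becomes 0
  Position 12 '(': depth becomes 1
  Position 13 '(': depth becomes 2
  Position 14 ')': depth becomes 1
  Position 15 ')': depth becomes 0
  Position 16 '(': depth becomes 1
  Position 17 ')': depth becomes 0
  Position 18 '(': depth becomes 1
  Position 19 ')': depth becomes 0
Maximum depth reached: 4

4


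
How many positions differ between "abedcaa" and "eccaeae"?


Comparing "abedcaa" and "eccaeae" position by position:
  Position 0: 'a' vs 'e' => DIFFER
  Position 1: 'b' vs 'c' => DIFFER
  Position 2: 'e' vs 'c' => DIFFER
  Position 3: 'd' vs 'a' => DIFFER
  Position 4: 'c' vs 'e' => DIFFER
  Position 5: 'a' vs 'a' => same
  Position 6: 'a' vs 'e' => DIFFER
Positions that differ: 6

6


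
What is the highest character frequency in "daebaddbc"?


Input: daebaddbc
Character counts:
  'a': 2
  'b': 2
  'c': 1
  'd': 3
  'e': 1
Maximum frequency: 3

3


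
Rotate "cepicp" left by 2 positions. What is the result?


Input: "cepicp", rotate left by 2
First 2 characters: "ce"
Remaining characters: "picp"
Concatenate remaining + first: "picp" + "ce" = "picpce"

picpce


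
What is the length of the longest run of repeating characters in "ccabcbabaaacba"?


Input: "ccabcbabaaacba"
Scanning for longest run:
  Position 1 ('c'): continues run of 'c', length=2
  Position 2 ('a'): new char, reset run to 1
  Position 3 ('b'): new char, reset run to 1
  Position 4 ('c'): new char, reset run to 1
  Position 5 ('b'): new char, reset run to 1
  Position 6 ('a'): new char, reset run to 1
  Position 7 ('b'): new char, reset run to 1
  Position 8 ('a'): new char, reset run to 1
  Position 9 ('a'): continues run of 'a', length=2
  Position 10 ('a'): continues run of 'a', length=3
  Position 11 ('c'): new char, reset run to 1
  Position 12 ('b'): new char, reset run to 1
  Position 13 ('a'): new char, reset run to 1
Longest run: 'a' with length 3

3


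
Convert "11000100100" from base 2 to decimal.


Input: "11000100100" in base 2
Positional expansion:
  Digit '1' (value 1) x 2^10 = 1024
  Digit '1' (value 1) x 2^9 = 512
  Digit '0' (value 0) x 2^8 = 0
  Digit '0' (value 0) x 2^7 = 0
  Digit '0' (value 0) x 2^6 = 0
  Digit '1' (value 1) x 2^5 = 32
  Digit '0' (value 0) x 2^4 = 0
  Digit '0' (value 0) x 2^3 = 0
  Digit '1' (value 1) x 2^2 = 4
  Digit '0' (value 0) x 2^1 = 0
  Digit '0' (value 0) x 2^0 = 0
Sum = 1572

1572


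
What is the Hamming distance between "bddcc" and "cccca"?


Comparing "bddcc" and "cccca" position by position:
  Position 0: 'b' vs 'c' => differ
  Position 1: 'd' vs 'c' => differ
  Position 2: 'd' vs 'c' => differ
  Position 3: 'c' vs 'c' => same
  Position 4: 'c' vs 'a' => differ
Total differences (Hamming distance): 4

4


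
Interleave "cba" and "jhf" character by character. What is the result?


Interleaving "cba" and "jhf":
  Position 0: 'c' from first, 'j' from second => "cj"
  Position 1: 'b' from first, 'h' from second => "bh"
  Position 2: 'a' from first, 'f' from second => "af"
Result: cjbhaf

cjbhaf


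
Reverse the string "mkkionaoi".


Input: mkkionaoi
Reading characters right to left:
  Position 8: 'i'
  Position 7: 'o'
  Position 6: 'a'
  Position 5: 'n'
  Position 4: 'o'
  Position 3: 'i'
  Position 2: 'k'
  Position 1: 'k'
  Position 0: 'm'
Reversed: ioanoikkm

ioanoikkm


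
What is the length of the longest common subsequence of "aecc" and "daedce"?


LCS of "aecc" and "daedce"
DP table:
           d    a    e    d    c    e
      0    0    0    0    0    0    0
  a   0    0    1    1    1    1    1
  e   0    0    1    2    2    2    2
  c   0    0    1    2    2    3    3
  c   0    0    1    2    2    3    3
LCS length = dp[4][6] = 3

3


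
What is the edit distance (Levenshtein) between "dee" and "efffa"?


Computing edit distance: "dee" -> "efffa"
DP table:
           e    f    f    f    a
      0    1    2    3    4    5
  d   1    1    2    3    4    5
  e   2    1    2    3    4    5
  e   3    2    2    3    4    5
Edit distance = dp[3][5] = 5

5


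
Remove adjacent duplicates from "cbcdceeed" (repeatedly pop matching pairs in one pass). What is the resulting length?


Input: cbcdceeed
Stack-based adjacent duplicate removal:
  Read 'c': push. Stack: c
  Read 'b': push. Stack: cb
  Read 'c': push. Stack: cbc
  Read 'd': push. Stack: cbcd
  Read 'c': push. Stack: cbcdc
  Read 'e': push. Stack: cbcdce
  Read 'e': matches stack top 'e' => pop. Stack: cbcdc
  Read 'e': push. Stack: cbcdce
  Read 'd': push. Stack: cbcdced
Final stack: "cbcdced" (length 7)

7


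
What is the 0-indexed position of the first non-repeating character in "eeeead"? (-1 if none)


Input: eeeead
Character frequencies:
  'a': 1
  'd': 1
  'e': 4
Scanning left to right for freq == 1:
  Position 0 ('e'): freq=4, skip
  Position 1 ('e'): freq=4, skip
  Position 2 ('e'): freq=4, skip
  Position 3 ('e'): freq=4, skip
  Position 4 ('a'): unique! => answer = 4

4


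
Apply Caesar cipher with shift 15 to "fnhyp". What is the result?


Caesar cipher: shift "fnhyp" by 15
  'f' (pos 5) + 15 = pos 20 = 'u'
  'n' (pos 13) + 15 = pos 2 = 'c'
  'h' (pos 7) + 15 = pos 22 = 'w'
  'y' (pos 24) + 15 = pos 13 = 'n'
  'p' (pos 15) + 15 = pos 4 = 'e'
Result: ucwne

ucwne


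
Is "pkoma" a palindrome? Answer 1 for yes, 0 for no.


Input: pkoma
Reversed: amokp
  Compare pos 0 ('p') with pos 4 ('a'): MISMATCH
  Compare pos 1 ('k') with pos 3 ('m'): MISMATCH
Result: not a palindrome

0


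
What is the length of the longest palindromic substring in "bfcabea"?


Input: "bfcabea"
Checking substrings for palindromes:
  No multi-char palindromic substrings found
Longest palindromic substring: "b" with length 1

1


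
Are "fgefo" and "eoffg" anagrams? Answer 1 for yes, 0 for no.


Strings: "fgefo", "eoffg"
Sorted first:  effgo
Sorted second: effgo
Sorted forms match => anagrams

1


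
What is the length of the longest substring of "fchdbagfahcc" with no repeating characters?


Input: "fchdbagfahcc"
Sliding window (track last position of each char):
  Position 0 ('f'): window [0,0] length 1 -- new best
  Position 1 ('c'): window [0,1] length 2 -- new best
  Position 2 ('h'): window [0,2] length 3 -- new best
  Position 3 ('d'): window [0,3] length 4 -- new best
  Position 4 ('b'): window [0,4] length 5 -- new best
  Position 5 ('a'): window [0,5] length 6 -- new best
  Position 6 ('g'): window [0,6] length 7 -- new best
  Position 7 ('f'): repeat (last at 0), move window start to 1
  Position 7 ('f'): window [1,7] length 7
  Position 8 ('a'): repeat (last at 5), move window start to 6
  Position 8 ('a'): window [6,8] length 3
  Position 9 ('h'): window [6,9] length 4
  Position 10 ('c'): window [6,10] length 5
  Position 11 ('c'): repeat (last at 10), move window start to 11
  Position 11 ('c'): window [11,11] length 1
Longest substring with no repeats: "fchdbag" with length 7

7


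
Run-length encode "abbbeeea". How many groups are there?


Input: abbbeeea
Scanning for consecutive runs:
  Group 1: 'a' x 1 (positions 0-0)
  Group 2: 'b' x 3 (positions 1-3)
  Group 3: 'e' x 3 (positions 4-6)
  Group 4: 'a' x 1 (positions 7-7)
Total groups: 4

4


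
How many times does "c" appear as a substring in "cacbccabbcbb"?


Searching for "c" in "cacbccabbcbb"
Scanning each position:
  Position 0: "c" => MATCH
  Position 1: "a" => no
  Position 2: "c" => MATCH
  Position 3: "b" => no
  Position 4: "c" => MATCH
  Position 5: "c" => MATCH
  Position 6: "a" => no
  Position 7: "b" => no
  Position 8: "b" => no
  Position 9: "c" => MATCH
  Position 10: "b" => no
  Position 11: "b" => no
Total occurrences: 5

5


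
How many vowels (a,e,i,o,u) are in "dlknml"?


Input: dlknml
Checking each character:
  'd' at position 0: consonant
  'l' at position 1: consonant
  'k' at position 2: consonant
  'n' at position 3: consonant
  'm' at position 4: consonant
  'l' at position 5: consonant
Total vowels: 0

0


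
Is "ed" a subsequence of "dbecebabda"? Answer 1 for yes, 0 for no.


Check if "ed" is a subsequence of "dbecebabda"
Greedy scan:
  Position 0 ('d'): no match needed
  Position 1 ('b'): no match needed
  Position 2 ('e'): matches sub[0] = 'e'
  Position 3 ('c'): no match needed
  Position 4 ('e'): no match needed
  Position 5 ('b'): no match needed
  Position 6 ('a'): no match needed
  Position 7 ('b'): no match needed
  Position 8 ('d'): matches sub[1] = 'd'
  Position 9 ('a'): no match needed
All 2 characters matched => is a subsequence

1


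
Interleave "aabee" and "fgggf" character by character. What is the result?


Interleaving "aabee" and "fgggf":
  Position 0: 'a' from first, 'f' from second => "af"
  Position 1: 'a' from first, 'g' from second => "ag"
  Position 2: 'b' from first, 'g' from second => "bg"
  Position 3: 'e' from first, 'g' from second => "eg"
  Position 4: 'e' from first, 'f' from second => "ef"
Result: afagbgegef

afagbgegef


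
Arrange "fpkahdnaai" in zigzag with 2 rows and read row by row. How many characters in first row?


Zigzag "fpkahdnaai" into 2 rows:
Placing characters:
  'f' => row 0
  'p' => row 1
  'k' => row 0
  'a' => row 1
  'h' => row 0
  'd' => row 1
  'n' => row 0
  'a' => row 1
  'a' => row 0
  'i' => row 1
Rows:
  Row 0: "fkhna"
  Row 1: "padai"
First row length: 5

5


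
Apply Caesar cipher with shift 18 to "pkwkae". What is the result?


Caesar cipher: shift "pkwkae" by 18
  'p' (pos 15) + 18 = pos 7 = 'h'
  'k' (pos 10) + 18 = pos 2 = 'c'
  'w' (pos 22) + 18 = pos 14 = 'o'
  'k' (pos 10) + 18 = pos 2 = 'c'
  'a' (pos 0) + 18 = pos 18 = 's'
  'e' (pos 4) + 18 = pos 22 = 'w'
Result: hcocsw

hcocsw


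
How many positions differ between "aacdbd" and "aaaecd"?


Comparing "aacdbd" and "aaaecd" position by position:
  Position 0: 'a' vs 'a' => same
  Position 1: 'a' vs 'a' => same
  Position 2: 'c' vs 'a' => DIFFER
  Position 3: 'd' vs 'e' => DIFFER
  Position 4: 'b' vs 'c' => DIFFER
  Position 5: 'd' vs 'd' => same
Positions that differ: 3

3


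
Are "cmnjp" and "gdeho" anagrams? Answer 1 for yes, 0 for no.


Strings: "cmnjp", "gdeho"
Sorted first:  cjmnp
Sorted second: degho
Differ at position 0: 'c' vs 'd' => not anagrams

0


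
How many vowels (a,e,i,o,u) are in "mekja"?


Input: mekja
Checking each character:
  'm' at position 0: consonant
  'e' at position 1: vowel (running total: 1)
  'k' at position 2: consonant
  'j' at position 3: consonant
  'a' at position 4: vowel (running total: 2)
Total vowels: 2

2


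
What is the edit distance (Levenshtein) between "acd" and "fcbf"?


Computing edit distance: "acd" -> "fcbf"
DP table:
           f    c    b    f
      0    1    2    3    4
  a   1    1    2    3    4
  c   2    2    1    2    3
  d   3    3    2    2    3
Edit distance = dp[3][4] = 3

3


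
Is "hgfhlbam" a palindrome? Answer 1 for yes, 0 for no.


Input: hgfhlbam
Reversed: mablhfgh
  Compare pos 0 ('h') with pos 7 ('m'): MISMATCH
  Compare pos 1 ('g') with pos 6 ('a'): MISMATCH
  Compare pos 2 ('f') with pos 5 ('b'): MISMATCH
  Compare pos 3 ('h') with pos 4 ('l'): MISMATCH
Result: not a palindrome

0


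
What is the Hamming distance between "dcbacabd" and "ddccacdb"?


Comparing "dcbacabd" and "ddccacdb" position by position:
  Position 0: 'd' vs 'd' => same
  Position 1: 'c' vs 'd' => differ
  Position 2: 'b' vs 'c' => differ
  Position 3: 'a' vs 'c' => differ
  Position 4: 'c' vs 'a' => differ
  Position 5: 'a' vs 'c' => differ
  Position 6: 'b' vs 'd' => differ
  Position 7: 'd' vs 'b' => differ
Total differences (Hamming distance): 7

7


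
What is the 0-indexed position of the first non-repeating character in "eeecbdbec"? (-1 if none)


Input: eeecbdbec
Character frequencies:
  'b': 2
  'c': 2
  'd': 1
  'e': 4
Scanning left to right for freq == 1:
  Position 0 ('e'): freq=4, skip
  Position 1 ('e'): freq=4, skip
  Position 2 ('e'): freq=4, skip
  Position 3 ('c'): freq=2, skip
  Position 4 ('b'): freq=2, skip
  Position 5 ('d'): unique! => answer = 5

5


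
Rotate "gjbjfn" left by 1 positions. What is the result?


Input: "gjbjfn", rotate left by 1
First 1 characters: "g"
Remaining characters: "jbjfn"
Concatenate remaining + first: "jbjfn" + "g" = "jbjfng"

jbjfng


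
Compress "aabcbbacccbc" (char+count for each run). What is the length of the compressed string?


Input: aabcbbacccbc
Runs:
  'a' x 2 => "a2"
  'b' x 1 => "b1"
  'c' x 1 => "c1"
  'b' x 2 => "b2"
  'a' x 1 => "a1"
  'c' x 3 => "c3"
  'b' x 1 => "b1"
  'c' x 1 => "c1"
Compressed: "a2b1c1b2a1c3b1c1"
Compressed length: 16

16


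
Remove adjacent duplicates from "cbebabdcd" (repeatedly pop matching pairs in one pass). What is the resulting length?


Input: cbebabdcd
Stack-based adjacent duplicate removal:
  Read 'c': push. Stack: c
  Read 'b': push. Stack: cb
  Read 'e': push. Stack: cbe
  Read 'b': push. Stack: cbeb
  Read 'a': push. Stack: cbeba
  Read 'b': push. Stack: cbebab
  Read 'd': push. Stack: cbebabd
  Read 'c': push. Stack: cbebabdc
  Read 'd': push. Stack: cbebabdcd
Final stack: "cbebabdcd" (length 9)

9


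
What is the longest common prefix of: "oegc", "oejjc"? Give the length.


Words: oegc, oejjc
  Position 0: all 'o' => match
  Position 1: all 'e' => match
  Position 2: ('g', 'j') => mismatch, stop
LCP = "oe" (length 2)

2


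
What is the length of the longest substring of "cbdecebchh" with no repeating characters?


Input: "cbdecebchh"
Sliding window (track last position of each char):
  Position 0 ('c'): window [0,0] length 1 -- new best
  Position 1 ('b'): window [0,1] length 2 -- new best
  Position 2 ('d'): window [0,2] length 3 -- new best
  Position 3 ('e'): window [0,3] length 4 -- new best
  Position 4 ('c'): repeat (last at 0), move window start to 1
  Position 4 ('c'): window [1,4] length 4
  Position 5 ('e'): repeat (last at 3), move window start to 4
  Position 5 ('e'): window [4,5] length 2
  Position 6 ('b'): window [4,6] length 3
  Position 7 ('c'): repeat (last at 4), move window start to 5
  Position 7 ('c'): window [5,7] length 3
  Position 8 ('h'): window [5,8] length 4
  Position 9 ('h'): repeat (last at 8), move window start to 9
  Position 9 ('h'): window [9,9] length 1
Longest substring with no repeats: "cbde" with length 4

4


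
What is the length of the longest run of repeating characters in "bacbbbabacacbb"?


Input: "bacbbbabacacbb"
Scanning for longest run:
  Position 1 ('a'): new char, reset run to 1
  Position 2 ('c'): new char, reset run to 1
  Position 3 ('b'): new char, reset run to 1
  Position 4 ('b'): continues run of 'b', length=2
  Position 5 ('b'): continues run of 'b', length=3
  Position 6 ('a'): new char, reset run to 1
  Position 7 ('b'): new char, reset run to 1
  Position 8 ('a'): new char, reset run to 1
  Position 9 ('c'): new char, reset run to 1
  Position 10 ('a'): new char, reset run to 1
  Position 11 ('c'): new char, reset run to 1
  Position 12 ('b'): new char, reset run to 1
  Position 13 ('b'): continues run of 'b', length=2
Longest run: 'b' with length 3

3


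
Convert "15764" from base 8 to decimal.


Input: "15764" in base 8
Positional expansion:
  Digit '1' (value 1) x 8^4 = 4096
  Digit '5' (value 5) x 8^3 = 2560
  Digit '7' (value 7) x 8^2 = 448
  Digit '6' (value 6) x 8^1 = 48
  Digit '4' (value 4) x 8^0 = 4
Sum = 7156

7156


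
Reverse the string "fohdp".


Input: fohdp
Reading characters right to left:
  Position 4: 'p'
  Position 3: 'd'
  Position 2: 'h'
  Position 1: 'o'
  Position 0: 'f'
Reversed: pdhof

pdhof


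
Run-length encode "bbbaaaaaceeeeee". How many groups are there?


Input: bbbaaaaaceeeeee
Scanning for consecutive runs:
  Group 1: 'b' x 3 (positions 0-2)
  Group 2: 'a' x 5 (positions 3-7)
  Group 3: 'c' x 1 (positions 8-8)
  Group 4: 'e' x 6 (positions 9-14)
Total groups: 4

4


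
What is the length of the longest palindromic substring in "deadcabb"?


Input: "deadcabb"
Checking substrings for palindromes:
  [6:8] "bb" (len 2) => palindrome
Longest palindromic substring: "bb" with length 2

2


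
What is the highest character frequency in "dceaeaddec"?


Input: dceaeaddec
Character counts:
  'a': 2
  'c': 2
  'd': 3
  'e': 3
Maximum frequency: 3

3


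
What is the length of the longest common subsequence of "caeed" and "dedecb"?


LCS of "caeed" and "dedecb"
DP table:
           d    e    d    e    c    b
      0    0    0    0    0    0    0
  c   0    0    0    0    0    1    1
  a   0    0    0    0    0    1    1
  e   0    0    1    1    1    1    1
  e   0    0    1    1    2    2    2
  d   0    1    1    2    2    2    2
LCS length = dp[5][6] = 2

2


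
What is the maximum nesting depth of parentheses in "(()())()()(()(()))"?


Input: "(()())()()(()(()))"
Tracking depth:
  Position 0 '(': depth becomes 1
  Position 1 '(': depth becomes 2
  Position 2 ')': depth becomes 1
  Position 3 '(': depth becomes 2
  Position 4 ')': depth becomes 1
  Position 5 ')': depth becomes 0
  Position 6 '(': depth becomes 1
  Position 7 ')': depth becomes 0
  Position 8 '(': depth becomes 1
  Position 9 ')': depth becomes 0
  Position 10 '(': depth becomes 1
  Position 11 '(': depth becomes 2
  Position 12 ')': depth becomes 1
  Position 13 '(': depth becomes 2
  Position 14 '(': depth becomes 3
  Position 15 ')': depth becomes 2
  Position 16 ')': depth becomes 1
  Position 17 ')': depth becomes 0
Maximum depth reached: 3

3


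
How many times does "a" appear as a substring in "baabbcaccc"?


Searching for "a" in "baabbcaccc"
Scanning each position:
  Position 0: "b" => no
  Position 1: "a" => MATCH
  Position 2: "a" => MATCH
  Position 3: "b" => no
  Position 4: "b" => no
  Position 5: "c" => no
  Position 6: "a" => MATCH
  Position 7: "c" => no
  Position 8: "c" => no
  Position 9: "c" => no
Total occurrences: 3

3


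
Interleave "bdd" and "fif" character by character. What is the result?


Interleaving "bdd" and "fif":
  Position 0: 'b' from first, 'f' from second => "bf"
  Position 1: 'd' from first, 'i' from second => "di"
  Position 2: 'd' from first, 'f' from second => "df"
Result: bfdidf

bfdidf


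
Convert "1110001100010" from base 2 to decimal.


Input: "1110001100010" in base 2
Positional expansion:
  Digit '1' (value 1) x 2^12 = 4096
  Digit '1' (value 1) x 2^11 = 2048
  Digit '1' (value 1) x 2^10 = 1024
  Digit '0' (value 0) x 2^9 = 0
  Digit '0' (value 0) x 2^8 = 0
  Digit '0' (value 0) x 2^7 = 0
  Digit '1' (value 1) x 2^6 = 64
  Digit '1' (value 1) x 2^5 = 32
  Digit '0' (value 0) x 2^4 = 0
  Digit '0' (value 0) x 2^3 = 0
  Digit '0' (value 0) x 2^2 = 0
  Digit '1' (value 1) x 2^1 = 2
  Digit '0' (value 0) x 2^0 = 0
Sum = 7266

7266


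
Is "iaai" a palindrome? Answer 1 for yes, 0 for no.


Input: iaai
Reversed: iaai
  Compare pos 0 ('i') with pos 3 ('i'): match
  Compare pos 1 ('a') with pos 2 ('a'): match
Result: palindrome

1


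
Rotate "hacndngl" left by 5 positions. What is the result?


Input: "hacndngl", rotate left by 5
First 5 characters: "hacnd"
Remaining characters: "ngl"
Concatenate remaining + first: "ngl" + "hacnd" = "nglhacnd"

nglhacnd


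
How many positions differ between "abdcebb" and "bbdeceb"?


Comparing "abdcebb" and "bbdeceb" position by position:
  Position 0: 'a' vs 'b' => DIFFER
  Position 1: 'b' vs 'b' => same
  Position 2: 'd' vs 'd' => same
  Position 3: 'c' vs 'e' => DIFFER
  Position 4: 'e' vs 'c' => DIFFER
  Position 5: 'b' vs 'e' => DIFFER
  Position 6: 'b' vs 'b' => same
Positions that differ: 4

4


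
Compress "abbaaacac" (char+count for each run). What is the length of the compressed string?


Input: abbaaacac
Runs:
  'a' x 1 => "a1"
  'b' x 2 => "b2"
  'a' x 3 => "a3"
  'c' x 1 => "c1"
  'a' x 1 => "a1"
  'c' x 1 => "c1"
Compressed: "a1b2a3c1a1c1"
Compressed length: 12

12


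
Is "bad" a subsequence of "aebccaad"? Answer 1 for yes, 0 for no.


Check if "bad" is a subsequence of "aebccaad"
Greedy scan:
  Position 0 ('a'): no match needed
  Position 1 ('e'): no match needed
  Position 2 ('b'): matches sub[0] = 'b'
  Position 3 ('c'): no match needed
  Position 4 ('c'): no match needed
  Position 5 ('a'): matches sub[1] = 'a'
  Position 6 ('a'): no match needed
  Position 7 ('d'): matches sub[2] = 'd'
All 3 characters matched => is a subsequence

1


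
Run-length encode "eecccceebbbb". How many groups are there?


Input: eecccceebbbb
Scanning for consecutive runs:
  Group 1: 'e' x 2 (positions 0-1)
  Group 2: 'c' x 4 (positions 2-5)
  Group 3: 'e' x 2 (positions 6-7)
  Group 4: 'b' x 4 (positions 8-11)
Total groups: 4

4


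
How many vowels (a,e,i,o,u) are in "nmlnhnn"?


Input: nmlnhnn
Checking each character:
  'n' at position 0: consonant
  'm' at position 1: consonant
  'l' at position 2: consonant
  'n' at position 3: consonant
  'h' at position 4: consonant
  'n' at position 5: consonant
  'n' at position 6: consonant
Total vowels: 0

0


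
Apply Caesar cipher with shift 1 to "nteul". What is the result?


Caesar cipher: shift "nteul" by 1
  'n' (pos 13) + 1 = pos 14 = 'o'
  't' (pos 19) + 1 = pos 20 = 'u'
  'e' (pos 4) + 1 = pos 5 = 'f'
  'u' (pos 20) + 1 = pos 21 = 'v'
  'l' (pos 11) + 1 = pos 12 = 'm'
Result: oufvm

oufvm


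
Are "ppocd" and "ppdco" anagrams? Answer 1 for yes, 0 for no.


Strings: "ppocd", "ppdco"
Sorted first:  cdopp
Sorted second: cdopp
Sorted forms match => anagrams

1


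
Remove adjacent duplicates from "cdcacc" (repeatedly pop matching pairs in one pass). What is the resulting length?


Input: cdcacc
Stack-based adjacent duplicate removal:
  Read 'c': push. Stack: c
  Read 'd': push. Stack: cd
  Read 'c': push. Stack: cdc
  Read 'a': push. Stack: cdca
  Read 'c': push. Stack: cdcac
  Read 'c': matches stack top 'c' => pop. Stack: cdca
Final stack: "cdca" (length 4)

4


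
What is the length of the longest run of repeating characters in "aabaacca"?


Input: "aabaacca"
Scanning for longest run:
  Position 1 ('a'): continues run of 'a', length=2
  Position 2 ('b'): new char, reset run to 1
  Position 3 ('a'): new char, reset run to 1
  Position 4 ('a'): continues run of 'a', length=2
  Position 5 ('c'): new char, reset run to 1
  Position 6 ('c'): continues run of 'c', length=2
  Position 7 ('a'): new char, reset run to 1
Longest run: 'a' with length 2

2


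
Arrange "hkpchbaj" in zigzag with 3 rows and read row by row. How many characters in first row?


Zigzag "hkpchbaj" into 3 rows:
Placing characters:
  'h' => row 0
  'k' => row 1
  'p' => row 2
  'c' => row 1
  'h' => row 0
  'b' => row 1
  'a' => row 2
  'j' => row 1
Rows:
  Row 0: "hh"
  Row 1: "kcbj"
  Row 2: "pa"
First row length: 2

2


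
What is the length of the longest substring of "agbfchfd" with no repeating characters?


Input: "agbfchfd"
Sliding window (track last position of each char):
  Position 0 ('a'): window [0,0] length 1 -- new best
  Position 1 ('g'): window [0,1] length 2 -- new best
  Position 2 ('b'): window [0,2] length 3 -- new best
  Position 3 ('f'): window [0,3] length 4 -- new best
  Position 4 ('c'): window [0,4] length 5 -- new best
  Position 5 ('h'): window [0,5] length 6 -- new best
  Position 6 ('f'): repeat (last at 3), move window start to 4
  Position 6 ('f'): window [4,6] length 3
  Position 7 ('d'): window [4,7] length 4
Longest substring with no repeats: "agbfch" with length 6

6


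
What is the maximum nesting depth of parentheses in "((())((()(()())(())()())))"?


Input: "((())((()(()())(())()())))"
Tracking depth:
  Position 0 '(': depth becomes 1
  Position 1 '(': depth becomes 2
  Position 2 '(': depth becomes 3
  Position 3 ')': depth becomes 2
  Position 4 ')': depth becomes 1
  Position 5 '(': depth becomes 2
  Position 6 '(': depth becomes 3
  Position 7 '(': depth becomes 4
  Position 8 ')': depth becomes 3
  Position 9 '(': depth becomes 4
  Position 10 '(': depth becomes 5
  Position 11 ')': depth becomes 4
  Position 12 '(': depth becomes 5
  Position 13 ')': depth becomes 4
  Position 14 ')': depth becomes 3
  Position 15 '(': depth becomes 4
  Position 16 '(': depth becomes 5
  Position 17 ')': depth becomes 4
  Position 18 ')': depth becomes 3
  Position 19 '(': depth becomes 4
  Position 20 ')': depth becomes 3
  Position 21 '(': depth becomes 4
  Position 22 ')': depth becomes 3
  Position 23 ')': depth becomes 2
  Position 24 ')': depth becomes 1
  Position 25 ')': depth becomes 0
Maximum depth reached: 5

5


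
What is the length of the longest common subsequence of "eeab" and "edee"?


LCS of "eeab" and "edee"
DP table:
           e    d    e    e
      0    0    0    0    0
  e   0    1    1    1    1
  e   0    1    1    2    2
  a   0    1    1    2    2
  b   0    1    1    2    2
LCS length = dp[4][4] = 2

2


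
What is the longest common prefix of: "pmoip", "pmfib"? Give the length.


Words: pmoip, pmfib
  Position 0: all 'p' => match
  Position 1: all 'm' => match
  Position 2: ('o', 'f') => mismatch, stop
LCP = "pm" (length 2)

2


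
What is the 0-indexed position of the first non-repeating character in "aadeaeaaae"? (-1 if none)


Input: aadeaeaaae
Character frequencies:
  'a': 6
  'd': 1
  'e': 3
Scanning left to right for freq == 1:
  Position 0 ('a'): freq=6, skip
  Position 1 ('a'): freq=6, skip
  Position 2 ('d'): unique! => answer = 2

2


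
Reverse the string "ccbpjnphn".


Input: ccbpjnphn
Reading characters right to left:
  Position 8: 'n'
  Position 7: 'h'
  Position 6: 'p'
  Position 5: 'n'
  Position 4: 'j'
  Position 3: 'p'
  Position 2: 'b'
  Position 1: 'c'
  Position 0: 'c'
Reversed: nhpnjpbcc

nhpnjpbcc


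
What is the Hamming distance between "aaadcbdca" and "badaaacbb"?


Comparing "aaadcbdca" and "badaaacbb" position by position:
  Position 0: 'a' vs 'b' => differ
  Position 1: 'a' vs 'a' => same
  Position 2: 'a' vs 'd' => differ
  Position 3: 'd' vs 'a' => differ
  Position 4: 'c' vs 'a' => differ
  Position 5: 'b' vs 'a' => differ
  Position 6: 'd' vs 'c' => differ
  Position 7: 'c' vs 'b' => differ
  Position 8: 'a' vs 'b' => differ
Total differences (Hamming distance): 8

8


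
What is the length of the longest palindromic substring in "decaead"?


Input: "decaead"
Checking substrings for palindromes:
  [3:6] "aea" (len 3) => palindrome
Longest palindromic substring: "aea" with length 3

3


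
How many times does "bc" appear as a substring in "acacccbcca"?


Searching for "bc" in "acacccbcca"
Scanning each position:
  Position 0: "ac" => no
  Position 1: "ca" => no
  Position 2: "ac" => no
  Position 3: "cc" => no
  Position 4: "cc" => no
  Position 5: "cb" => no
  Position 6: "bc" => MATCH
  Position 7: "cc" => no
  Position 8: "ca" => no
Total occurrences: 1

1


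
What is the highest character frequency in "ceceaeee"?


Input: ceceaeee
Character counts:
  'a': 1
  'c': 2
  'e': 5
Maximum frequency: 5

5


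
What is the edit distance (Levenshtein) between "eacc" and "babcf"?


Computing edit distance: "eacc" -> "babcf"
DP table:
           b    a    b    c    f
      0    1    2    3    4    5
  e   1    1    2    3    4    5
  a   2    2    1    2    3    4
  c   3    3    2    2    2    3
  c   4    4    3    3    2    3
Edit distance = dp[4][5] = 3

3


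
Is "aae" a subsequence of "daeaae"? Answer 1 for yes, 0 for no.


Check if "aae" is a subsequence of "daeaae"
Greedy scan:
  Position 0 ('d'): no match needed
  Position 1 ('a'): matches sub[0] = 'a'
  Position 2 ('e'): no match needed
  Position 3 ('a'): matches sub[1] = 'a'
  Position 4 ('a'): no match needed
  Position 5 ('e'): matches sub[2] = 'e'
All 3 characters matched => is a subsequence

1


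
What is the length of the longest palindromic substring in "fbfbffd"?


Input: "fbfbffd"
Checking substrings for palindromes:
  [0:5] "fbfbf" (len 5) => palindrome
  [0:3] "fbf" (len 3) => palindrome
  [1:4] "bfb" (len 3) => palindrome
  [2:5] "fbf" (len 3) => palindrome
  [4:6] "ff" (len 2) => palindrome
Longest palindromic substring: "fbfbf" with length 5

5


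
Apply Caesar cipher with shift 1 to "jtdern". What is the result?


Caesar cipher: shift "jtdern" by 1
  'j' (pos 9) + 1 = pos 10 = 'k'
  't' (pos 19) + 1 = pos 20 = 'u'
  'd' (pos 3) + 1 = pos 4 = 'e'
  'e' (pos 4) + 1 = pos 5 = 'f'
  'r' (pos 17) + 1 = pos 18 = 's'
  'n' (pos 13) + 1 = pos 14 = 'o'
Result: kuefso

kuefso


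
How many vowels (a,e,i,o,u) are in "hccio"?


Input: hccio
Checking each character:
  'h' at position 0: consonant
  'c' at position 1: consonant
  'c' at position 2: consonant
  'i' at position 3: vowel (running total: 1)
  'o' at position 4: vowel (running total: 2)
Total vowels: 2

2


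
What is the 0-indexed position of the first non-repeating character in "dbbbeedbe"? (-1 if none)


Input: dbbbeedbe
Character frequencies:
  'b': 4
  'd': 2
  'e': 3
Scanning left to right for freq == 1:
  Position 0 ('d'): freq=2, skip
  Position 1 ('b'): freq=4, skip
  Position 2 ('b'): freq=4, skip
  Position 3 ('b'): freq=4, skip
  Position 4 ('e'): freq=3, skip
  Position 5 ('e'): freq=3, skip
  Position 6 ('d'): freq=2, skip
  Position 7 ('b'): freq=4, skip
  Position 8 ('e'): freq=3, skip
  No unique character found => answer = -1

-1


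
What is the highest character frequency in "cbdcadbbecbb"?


Input: cbdcadbbecbb
Character counts:
  'a': 1
  'b': 5
  'c': 3
  'd': 2
  'e': 1
Maximum frequency: 5

5


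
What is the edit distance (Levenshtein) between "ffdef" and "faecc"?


Computing edit distance: "ffdef" -> "faecc"
DP table:
           f    a    e    c    c
      0    1    2    3    4    5
  f   1    0    1    2    3    4
  f   2    1    1    2    3    4
  d   3    2    2    2    3    4
  e   4    3    3    2    3    4
  f   5    4    4    3    3    4
Edit distance = dp[5][5] = 4

4


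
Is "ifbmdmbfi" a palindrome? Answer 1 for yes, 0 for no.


Input: ifbmdmbfi
Reversed: ifbmdmbfi
  Compare pos 0 ('i') with pos 8 ('i'): match
  Compare pos 1 ('f') with pos 7 ('f'): match
  Compare pos 2 ('b') with pos 6 ('b'): match
  Compare pos 3 ('m') with pos 5 ('m'): match
Result: palindrome

1


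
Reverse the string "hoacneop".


Input: hoacneop
Reading characters right to left:
  Position 7: 'p'
  Position 6: 'o'
  Position 5: 'e'
  Position 4: 'n'
  Position 3: 'c'
  Position 2: 'a'
  Position 1: 'o'
  Position 0: 'h'
Reversed: poencaoh

poencaoh


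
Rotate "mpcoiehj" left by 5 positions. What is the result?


Input: "mpcoiehj", rotate left by 5
First 5 characters: "mpcoi"
Remaining characters: "ehj"
Concatenate remaining + first: "ehj" + "mpcoi" = "ehjmpcoi"

ehjmpcoi


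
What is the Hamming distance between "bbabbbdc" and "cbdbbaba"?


Comparing "bbabbbdc" and "cbdbbaba" position by position:
  Position 0: 'b' vs 'c' => differ
  Position 1: 'b' vs 'b' => same
  Position 2: 'a' vs 'd' => differ
  Position 3: 'b' vs 'b' => same
  Position 4: 'b' vs 'b' => same
  Position 5: 'b' vs 'a' => differ
  Position 6: 'd' vs 'b' => differ
  Position 7: 'c' vs 'a' => differ
Total differences (Hamming distance): 5

5


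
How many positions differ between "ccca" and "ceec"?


Comparing "ccca" and "ceec" position by position:
  Position 0: 'c' vs 'c' => same
  Position 1: 'c' vs 'e' => DIFFER
  Position 2: 'c' vs 'e' => DIFFER
  Position 3: 'a' vs 'c' => DIFFER
Positions that differ: 3

3


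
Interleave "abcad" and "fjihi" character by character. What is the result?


Interleaving "abcad" and "fjihi":
  Position 0: 'a' from first, 'f' from second => "af"
  Position 1: 'b' from first, 'j' from second => "bj"
  Position 2: 'c' from first, 'i' from second => "ci"
  Position 3: 'a' from first, 'h' from second => "ah"
  Position 4: 'd' from first, 'i' from second => "di"
Result: afbjciahdi

afbjciahdi


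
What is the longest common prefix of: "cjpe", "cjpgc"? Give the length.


Words: cjpe, cjpgc
  Position 0: all 'c' => match
  Position 1: all 'j' => match
  Position 2: all 'p' => match
  Position 3: ('e', 'g') => mismatch, stop
LCP = "cjp" (length 3)

3


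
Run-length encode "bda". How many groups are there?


Input: bda
Scanning for consecutive runs:
  Group 1: 'b' x 1 (positions 0-0)
  Group 2: 'd' x 1 (positions 1-1)
  Group 3: 'a' x 1 (positions 2-2)
Total groups: 3

3


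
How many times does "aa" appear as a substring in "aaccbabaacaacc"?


Searching for "aa" in "aaccbabaacaacc"
Scanning each position:
  Position 0: "aa" => MATCH
  Position 1: "ac" => no
  Position 2: "cc" => no
  Position 3: "cb" => no
  Position 4: "ba" => no
  Position 5: "ab" => no
  Position 6: "ba" => no
  Position 7: "aa" => MATCH
  Position 8: "ac" => no
  Position 9: "ca" => no
  Position 10: "aa" => MATCH
  Position 11: "ac" => no
  Position 12: "cc" => no
Total occurrences: 3

3


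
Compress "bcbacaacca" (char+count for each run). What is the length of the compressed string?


Input: bcbacaacca
Runs:
  'b' x 1 => "b1"
  'c' x 1 => "c1"
  'b' x 1 => "b1"
  'a' x 1 => "a1"
  'c' x 1 => "c1"
  'a' x 2 => "a2"
  'c' x 2 => "c2"
  'a' x 1 => "a1"
Compressed: "b1c1b1a1c1a2c2a1"
Compressed length: 16

16


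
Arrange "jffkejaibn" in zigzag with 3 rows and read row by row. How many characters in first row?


Zigzag "jffkejaibn" into 3 rows:
Placing characters:
  'j' => row 0
  'f' => row 1
  'f' => row 2
  'k' => row 1
  'e' => row 0
  'j' => row 1
  'a' => row 2
  'i' => row 1
  'b' => row 0
  'n' => row 1
Rows:
  Row 0: "jeb"
  Row 1: "fkjin"
  Row 2: "fa"
First row length: 3

3


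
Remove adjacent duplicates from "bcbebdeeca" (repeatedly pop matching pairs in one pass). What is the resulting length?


Input: bcbebdeeca
Stack-based adjacent duplicate removal:
  Read 'b': push. Stack: b
  Read 'c': push. Stack: bc
  Read 'b': push. Stack: bcb
  Read 'e': push. Stack: bcbe
  Read 'b': push. Stack: bcbeb
  Read 'd': push. Stack: bcbebd
  Read 'e': push. Stack: bcbebde
  Read 'e': matches stack top 'e' => pop. Stack: bcbebd
  Read 'c': push. Stack: bcbebdc
  Read 'a': push. Stack: bcbebdca
Final stack: "bcbebdca" (length 8)

8


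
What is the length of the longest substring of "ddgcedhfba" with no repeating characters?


Input: "ddgcedhfba"
Sliding window (track last position of each char):
  Position 0 ('d'): window [0,0] length 1 -- new best
  Position 1 ('d'): repeat (last at 0), move window start to 1
  Position 1 ('d'): window [1,1] length 1
  Position 2 ('g'): window [1,2] length 2 -- new best
  Position 3 ('c'): window [1,3] length 3 -- new best
  Position 4 ('e'): window [1,4] length 4 -- new best
  Position 5 ('d'): repeat (last at 1), move window start to 2
  Position 5 ('d'): window [2,5] length 4
  Position 6 ('h'): window [2,6] length 5 -- new best
  Position 7 ('f'): window [2,7] length 6 -- new best
  Position 8 ('b'): window [2,8] length 7 -- new best
  Position 9 ('a'): window [2,9] length 8 -- new best
Longest substring with no repeats: "gcedhfba" with length 8

8
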